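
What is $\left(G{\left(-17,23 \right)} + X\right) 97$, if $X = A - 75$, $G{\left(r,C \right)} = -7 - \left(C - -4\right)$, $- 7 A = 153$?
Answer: $- \frac{88852}{7} \approx -12693.0$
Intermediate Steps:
$A = - \frac{153}{7}$ ($A = \left(- \frac{1}{7}\right) 153 = - \frac{153}{7} \approx -21.857$)
$G{\left(r,C \right)} = -11 - C$ ($G{\left(r,C \right)} = -7 - \left(C + 4\right) = -7 - \left(4 + C\right) = -11 - C$)
$X = - \frac{678}{7}$ ($X = - \frac{153}{7} - 75 = - \frac{678}{7} \approx -96.857$)
$\left(G{\left(-17,23 \right)} + X\right) 97 = \left(\left(-11 - 23\right) - \frac{678}{7}\right) 97 = \left(-34 - \frac{678}{7}\right) 97 = \left(- \frac{916}{7}\right) 97 = - \frac{88852}{7}$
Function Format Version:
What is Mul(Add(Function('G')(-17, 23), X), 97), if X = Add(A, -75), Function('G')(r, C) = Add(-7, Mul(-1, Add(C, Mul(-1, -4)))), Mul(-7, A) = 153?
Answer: Rational(-88852, 7) ≈ -12693.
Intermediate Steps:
A = Rational(-153, 7) (A = Mul(Rational(-1, 7), 153) = Rational(-153, 7) ≈ -21.857)
Function('G')(r, C) = Add(-11, Mul(-1, C)) (Function('G')(r, C) = Add(-7, Mul(-1, Add(C, 4))) = Add(-7, Mul(-1, Add(4, C))) = Add(-7, Add(-4, Mul(-1, C))) = Add(-11, Mul(-1, C)))
X = Rational(-678, 7) (X = Add(Rational(-153, 7), -75) = Rational(-678, 7) ≈ -96.857)
Mul(Add(Function('G')(-17, 23), X), 97) = Mul(Add(Add(-11, Mul(-1, 23)), Rational(-678, 7)), 97) = Mul(Add(Add(-11, -23), Rational(-678, 7)), 97) = Mul(Add(-34, Rational(-678, 7)), 97) = Mul(Rational(-916, 7), 97) = Rational(-88852, 7)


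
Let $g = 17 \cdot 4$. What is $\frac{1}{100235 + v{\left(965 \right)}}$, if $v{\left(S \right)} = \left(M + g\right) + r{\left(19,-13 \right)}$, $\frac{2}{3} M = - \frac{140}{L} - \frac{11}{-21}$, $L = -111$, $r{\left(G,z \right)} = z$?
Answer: $\frac{518}{51951607} \approx 9.9708 \cdot 10^{-6}$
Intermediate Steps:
$M = \frac{1387}{518}$ ($M = \frac{3 \left(- \frac{140}{-111} - \frac{11}{-21}\right)}{2} = \frac{3 \left(\left(-140\right) \left(- \frac{1}{111}\right) - - \frac{11}{21}\right)}{2} = \frac{3 \left(\frac{140}{111} + \frac{11}{21}\right)}{2} = \frac{3}{2} \cdot \frac{1387}{777} = \frac{1387}{518} \approx 2.6776$)
$g = 68$
$v{\left(S \right)} = \frac{29877}{518}$ ($v{\left(S \right)} = \left(\frac{1387}{518} + 68\right) - 13 = \frac{36611}{518} - 13 = \frac{29877}{518}$)
$\frac{1}{100235 + v{\left(965 \right)}} = \frac{1}{100235 + \frac{29877}{518}} = \frac{1}{\frac{51951607}{518}} = \frac{518}{51951607}$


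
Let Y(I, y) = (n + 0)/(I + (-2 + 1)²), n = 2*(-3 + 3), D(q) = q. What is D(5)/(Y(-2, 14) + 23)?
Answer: 5/23 ≈ 0.21739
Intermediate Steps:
n = 0 (n = 2*0 = 0)
Y(I, y) = 0 (Y(I, y) = (0 + 0)/(I + (-2 + 1)²) = 0/(I + (-1)²) = 0/(I + 1) = 0/(1 + I) = 0)
D(5)/(Y(-2, 14) + 23) = 5/(0 + 23) = 5/23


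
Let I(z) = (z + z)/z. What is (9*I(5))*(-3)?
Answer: -54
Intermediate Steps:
I(z) = 2 (I(z) = (2*z)/z = 2)
(9*I(5))*(-3) = (9*2)*(-3) = 18*(-3) = -54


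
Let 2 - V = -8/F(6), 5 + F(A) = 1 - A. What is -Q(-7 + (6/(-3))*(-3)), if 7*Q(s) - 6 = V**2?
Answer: -186/175 ≈ -1.0629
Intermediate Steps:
F(A) = -4 - A (F(A) = -5 + (1 - A) = -4 - A)
V = 6/5 (V = 2 - (-8)/(-4 - 1*6) = 2 - (-8)/(-4 - 6) = 2 - (-8)/(-10) = 2 - (-8)*(-1)/10 = 2 - 1*4/5 = 2 - 4/5 = 6/5 ≈ 1.2000)
Q(s) = 186/175 (Q(s) = 6/7 + (6/5)**2/7 = 6/7 + (1/7)*(36/25) = 6/7 + 36/175 = 186/175)
-Q(-7 + (6/(-3))*(-3)) = -1*186/175 = -186/175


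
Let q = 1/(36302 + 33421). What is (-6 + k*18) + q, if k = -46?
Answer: -58148981/69723 ≈ -834.00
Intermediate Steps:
q = 1/69723 ≈ 1.4342e-5
(-6 + k*18) + q = (-6 - 46*18) + 1/69723 = (-6 - 828) + 1/69723 = -834 + 1/69723 = -58148981/69723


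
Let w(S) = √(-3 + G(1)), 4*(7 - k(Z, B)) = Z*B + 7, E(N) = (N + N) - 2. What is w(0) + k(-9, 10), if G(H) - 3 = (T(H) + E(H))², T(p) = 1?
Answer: 115/4 ≈ 28.750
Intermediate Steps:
E(N) = -2 + 2*N (E(N) = 2*N - 2 = -2 + 2*N)
G(H) = 3 + (-1 + 2*H)² (G(H) = 3 + (1 + (-2 + 2*H))² = 3 + (-1 + 2*H)²)
k(Z, B) = 21/4 - B*Z/4 (k(Z, B) = 7 - (Z*B + 7)/4 = 7 - (B*Z + 7)/4 = 7 - (7 + B*Z)/4 = 7 + (-7/4 - B*Z/4) = 21/4 - B*Z/4)
w(S) = 1 (w(S) = √(-3 + (3 + (-1 + 2*1)²)) = √(-3 + (3 + (-1 + 2)²)) = √(-3 + (3 + 1²)) = √(-3 + (3 + 1)) = √(-3 + 4) = √1 = 1)
w(0) + k(-9, 10) = 1 + (21/4 - ¼*10*(-9)) = 1 + (21/4 + 45/2) = 1 + 111/4 = 115/4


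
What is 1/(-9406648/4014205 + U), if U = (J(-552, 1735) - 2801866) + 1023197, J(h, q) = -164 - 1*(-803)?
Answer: -4014205/7137386322798 ≈ -5.6242e-7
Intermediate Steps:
J(h, q) = 639 (J(h, q) = -164 + 803 = 639)
U = -1778030 (U = (639 - 2801866) + 1023197 = -2801227 + 1023197 = -1778030)
1/(-9406648/4014205 + U) = 1/(-9406648/4014205 - 1778030) = 1/(-7137386322798/4014205) = -4014205/7137386322798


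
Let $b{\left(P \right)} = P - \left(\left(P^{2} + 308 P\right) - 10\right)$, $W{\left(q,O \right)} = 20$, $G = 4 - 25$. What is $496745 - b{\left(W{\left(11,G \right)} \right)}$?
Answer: $503275$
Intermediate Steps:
$G = -21$ ($G = 4 - 25 = -21$)
$b{\left(P \right)} = 10 - P^{2} - 307 P$ ($b{\left(P \right)} = P - \left(-10 + P^{2} + 308 P\right) = 10 - P^{2} - 307 P$)
$496745 - b{\left(W{\left(11,G \right)} \right)} = 496745 - \left(10 - 20^{2} - 6140\right) = 496745 - \left(10 - 400 - 6140\right) = 496745 - -6530 = 496745 + 6530 = 503275$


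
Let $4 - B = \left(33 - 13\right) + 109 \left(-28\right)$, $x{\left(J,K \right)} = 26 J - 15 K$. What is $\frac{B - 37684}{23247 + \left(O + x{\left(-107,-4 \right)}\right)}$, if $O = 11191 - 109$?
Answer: $- \frac{34648}{31607} \approx -1.0962$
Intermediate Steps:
$O = 11082$ ($O = 11191 - 109 = 11082$)
$x{\left(J,K \right)} = - 15 K + 26 J$
$B = 3036$ ($B = 4 - \left(\left(33 - 13\right) + 109 \left(-28\right)\right) = 4 - \left(20 - 3052\right) = 4 - -3032 = 4 + 3032 = 3036$)
$\frac{B - 37684}{23247 + \left(O + x{\left(-107,-4 \right)}\right)} = \frac{3036 - 37684}{23247 + \left(11082 + \left(\left(-15\right) \left(-4\right) + 26 \left(-107\right)\right)\right)} = - \frac{34648}{23247 + \left(11082 + \left(60 - 2782\right)\right)} = - \frac{34648}{23247 + \left(11082 - 2722\right)} = - \frac{34648}{23247 + 8360} = - \frac{34648}{31607}$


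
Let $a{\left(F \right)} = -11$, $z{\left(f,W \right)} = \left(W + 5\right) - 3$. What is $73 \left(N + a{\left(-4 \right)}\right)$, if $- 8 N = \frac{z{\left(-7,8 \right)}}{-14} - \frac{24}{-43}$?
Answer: $- \frac{1930193}{2408} \approx -801.58$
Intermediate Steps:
$z{\left(f,W \right)} = 2 + W$ ($z{\left(f,W \right)} = \left(5 + W\right) - 3 = 2 + W$)
$N = \frac{47}{2408}$ ($N = - \frac{\frac{2 + 8}{-14} - \frac{24}{-43}}{8} = - \frac{10 \left(- \frac{1}{14}\right) - - \frac{24}{43}}{8} = - \frac{- \frac{5}{7} + \frac{24}{43}}{8} = \left(- \frac{1}{8}\right) \left(- \frac{47}{301}\right) = \frac{47}{2408} \approx 0.019518$)
$73 \left(N + a{\left(-4 \right)}\right) = 73 \left(\frac{47}{2408} - 11\right) = 73 \left(- \frac{26441}{2408}\right) = - \frac{1930193}{2408}$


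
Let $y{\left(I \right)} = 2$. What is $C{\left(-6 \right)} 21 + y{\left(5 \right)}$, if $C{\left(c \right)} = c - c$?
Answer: $2$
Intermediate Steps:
$C{\left(c \right)} = 0$
$C{\left(-6 \right)} 21 + y{\left(5 \right)} = 0 \cdot 21 + 2 = 0 + 2 = 2$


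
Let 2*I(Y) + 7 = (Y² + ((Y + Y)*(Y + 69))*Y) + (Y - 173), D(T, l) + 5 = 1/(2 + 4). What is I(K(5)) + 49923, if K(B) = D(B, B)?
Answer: 5544857/108 ≈ 51341.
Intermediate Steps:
D(T, l) = -29/6 (D(T, l) = -5 + 1/(2 + 4) = -5 + 1/6 = -5 + ⅙ = -29/6)
K(B) = -29/6
I(Y) = -90 + Y/2 + Y²/2 + Y²*(69 + Y) (I(Y) = -7/2 + ((Y² + ((Y + Y)*(Y + 69))*Y) + (Y - 173))/2 = -7/2 + ((Y² + ((2*Y)*(69 + Y))*Y) + (-173 + Y))/2 = -7/2 + ((Y² + (2*Y*(69 + Y))*Y) + (-173 + Y))/2 = -7/2 + ((Y² + 2*Y²*(69 + Y)) + (-173 + Y))/2 = -7/2 + (-173 + Y + Y² + 2*Y²*(69 + Y))/2 = -7/2 + (-173/2 + Y/2 + Y²/2 + Y²*(69 + Y)) = -90 + Y/2 + Y²/2 + Y²*(69 + Y))
I(K(5)) + 49923 = (-90 + (-29/6)³ + (½)*(-29/6) + 139*(-29/6)²/2) + 49923 = (-90 - 24389/216 - 29/12 + (139/2)*(841/36)) + 49923 = (-90 - 24389/216 - 29/12 + 116899/72) + 49923 = 153173/108 + 49923 = 5544857/108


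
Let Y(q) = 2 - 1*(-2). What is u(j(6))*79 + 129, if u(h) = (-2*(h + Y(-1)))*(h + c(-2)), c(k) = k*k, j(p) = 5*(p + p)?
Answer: -647039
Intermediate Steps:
Y(q) = 4 (Y(q) = 2 + 2 = 4)
j(p) = 10*p (j(p) = 5*(2*p) = 10*p)
c(k) = k²
u(h) = (-8 - 2*h)*(4 + h) (u(h) = (-2*(h + 4))*(h + (-2)²) = (-2*(4 + h))*(h + 4) = (-8 - 2*h)*(4 + h))
u(j(6))*79 + 129 = (-32 - 160*6 - 2*(10*6)²)*79 + 129 = (-32 - 16*60 - 2*60²)*79 + 129 = (-32 - 960 - 2*3600)*79 + 129 = (-32 - 960 - 7200)*79 + 129 = -8192*79 + 129 = -647168 + 129 = -647039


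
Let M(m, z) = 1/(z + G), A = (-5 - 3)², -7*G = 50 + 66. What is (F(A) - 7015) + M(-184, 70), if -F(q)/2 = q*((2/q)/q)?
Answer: -20989011/2992 ≈ -7015.0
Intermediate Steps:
G = -116/7 (G = -(50 + 66)/7 = -⅐*116 = -116/7 ≈ -16.571)
A = 64 (A = (-8)² = 64)
F(q) = -4/q (F(q) = -2*q*(2/q)/q = -2*q*2/q² = -4/q)
M(m, z) = 1/(-116/7 + z) (M(m, z) = 1/(z - 116/7) = 1/(-116/7 + z))
(F(A) - 7015) + M(-184, 70) = (-4/64 - 7015) + 7/(-116 + 7*70) = (-4*1/64 - 7015) + 7/(-116 + 490) = (-1/16 - 7015) + 7/374 = -112241/16 + 7*(1/374) = -112241/16 + 7/374 = -20989011/2992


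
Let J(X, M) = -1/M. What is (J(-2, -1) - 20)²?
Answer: 361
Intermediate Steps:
(J(-2, -1) - 20)² = (-1/(-1) - 20)² = (-1*(-1) - 20)² = (1 - 20)² = (-19)² = 361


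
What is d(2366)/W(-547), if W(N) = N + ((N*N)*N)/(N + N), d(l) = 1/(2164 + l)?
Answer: 1/675230475 ≈ 1.4810e-9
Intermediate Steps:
W(N) = N + N**2/2 (W(N) = N + (N**2*N)/((2*N)) = N + (1/(2*N))*N**3 = N + N**2/2)
d(2366)/W(-547) = 1/((2164 + 2366)*(((1/2)*(-547)*(2 - 547)))) = 1/(4530*(((1/2)*(-547)*(-545)))) = 1/(4530*(298115/2)) = (1/4530)*(2/298115) = 1/675230475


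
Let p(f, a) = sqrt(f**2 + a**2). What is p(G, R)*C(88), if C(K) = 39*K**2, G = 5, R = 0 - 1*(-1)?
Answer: 302016*sqrt(26) ≈ 1.5400e+6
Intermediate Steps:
R = 1 (R = 0 + 1 = 1)
p(f, a) = sqrt(a**2 + f**2)
p(G, R)*C(88) = sqrt(1**2 + 5**2)*(39*88**2) = sqrt(1 + 25)*(39*7744) = sqrt(26)*302016 = 302016*sqrt(26)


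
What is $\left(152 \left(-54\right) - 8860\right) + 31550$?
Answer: $14482$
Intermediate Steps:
$\left(152 \left(-54\right) - 8860\right) + 31550 = \left(-8208 - 8860\right) + 31550 = -17068 + 31550 = 14482$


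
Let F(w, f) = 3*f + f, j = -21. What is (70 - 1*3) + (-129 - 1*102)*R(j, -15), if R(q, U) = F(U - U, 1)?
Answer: -857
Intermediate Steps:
F(w, f) = 4*f
R(q, U) = 4 (R(q, U) = 4*1 = 4)
(70 - 1*3) + (-129 - 1*102)*R(j, -15) = (70 - 1*3) + (-129 - 1*102)*4 = (70 - 3) + (-129 - 102)*4 = 67 - 231*4 = 67 - 924 = -857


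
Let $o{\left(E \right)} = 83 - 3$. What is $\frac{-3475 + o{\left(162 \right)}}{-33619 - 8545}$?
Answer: $\frac{3395}{42164} \approx 0.080519$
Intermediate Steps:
$o{\left(E \right)} = 80$ ($o{\left(E \right)} = 83 - 3 = 80$)
$\frac{-3475 + o{\left(162 \right)}}{-33619 - 8545} = \frac{-3475 + 80}{-33619 - 8545} = - \frac{3395}{-42164} = \left(-3395\right) \left(- \frac{1}{42164}\right) = \frac{3395}{42164}$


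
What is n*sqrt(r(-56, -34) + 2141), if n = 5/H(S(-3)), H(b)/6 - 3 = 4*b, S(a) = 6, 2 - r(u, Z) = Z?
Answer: 5*sqrt(2177)/162 ≈ 1.4401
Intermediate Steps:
r(u, Z) = 2 - Z
H(b) = 18 + 24*b (H(b) = 18 + 6*(4*b) = 18 + 24*b)
n = 5/162 (n = 5/(18 + 24*6) = 5/(18 + 144) = 5/162 ≈ 0.030864)
n*sqrt(r(-56, -34) + 2141) = 5*sqrt((2 - 1*(-34)) + 2141)/162 = 5*sqrt((2 + 34) + 2141)/162 = 5*sqrt(36 + 2141)/162 = 5*sqrt(2177)/162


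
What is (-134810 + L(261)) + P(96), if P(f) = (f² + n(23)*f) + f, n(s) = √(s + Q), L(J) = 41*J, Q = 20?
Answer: -114797 + 96*√43 ≈ -1.1417e+5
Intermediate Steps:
n(s) = √(20 + s) (n(s) = √(s + 20) = √(20 + s))
P(f) = f + f² + f*√43 (P(f) = (f² + √(20 + 23)*f) + f = (f² + √43*f) + f = (f² + f*√43) + f = f + f² + f*√43)
(-134810 + L(261)) + P(96) = (-134810 + 41*261) + 96*(1 + 96 + √43) = (-134810 + 10701) + 96*(97 + √43) = -124109 + (9312 + 96*√43) = -114797 + 96*√43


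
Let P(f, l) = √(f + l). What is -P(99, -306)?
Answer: -3*I*√23 ≈ -14.387*I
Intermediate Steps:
-P(99, -306) = -√(99 - 306) = -√(-207) = -3*I*√23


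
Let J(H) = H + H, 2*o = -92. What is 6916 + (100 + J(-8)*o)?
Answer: 7752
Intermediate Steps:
o = -46 (o = (½)*(-92) = -46)
J(H) = 2*H
6916 + (100 + J(-8)*o) = 6916 + (100 + (2*(-8))*(-46)) = 6916 + (100 - 16*(-46)) = 6916 + (100 + 736) = 6916 + 836 = 7752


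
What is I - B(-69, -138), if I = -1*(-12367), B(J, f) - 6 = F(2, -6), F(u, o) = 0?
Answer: 12361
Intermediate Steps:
B(J, f) = 6 (B(J, f) = 6 + 0 = 6)
I = 12367
I - B(-69, -138) = 12367 - 1*6 = 12367 - 6 = 12361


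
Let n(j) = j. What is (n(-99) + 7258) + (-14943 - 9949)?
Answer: -17733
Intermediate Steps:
(n(-99) + 7258) + (-14943 - 9949) = (-99 + 7258) + (-14943 - 9949) = 7159 - 24892 = -17733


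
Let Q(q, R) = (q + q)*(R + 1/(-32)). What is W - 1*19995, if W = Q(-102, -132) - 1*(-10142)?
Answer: 136651/8 ≈ 17081.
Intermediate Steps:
Q(q, R) = 2*q*(-1/32 + R) (Q(q, R) = (2*q)*(R - 1/32) = (2*q)*(-1/32 + R) = 2*q*(-1/32 + R))
W = 296611/8 (W = (1/16)*(-102)*(-1 + 32*(-132)) - 1*(-10142) = (1/16)*(-102)*(-1 - 4224) + 10142 = (1/16)*(-102)*(-4225) + 10142 = 215475/8 + 10142 = 296611/8 ≈ 37076.)
W - 1*19995 = 296611/8 - 1*19995 = 296611/8 - 19995 = 136651/8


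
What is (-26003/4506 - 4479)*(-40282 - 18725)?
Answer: 397478567213/1502 ≈ 2.6463e+8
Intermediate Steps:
(-26003/4506 - 4479)*(-40282 - 18725) = (-26003*1/4506 - 4479)*(-59007) = (-26003/4506 - 4479)*(-59007) = -20208377/4506*(-59007) = 397478567213/1502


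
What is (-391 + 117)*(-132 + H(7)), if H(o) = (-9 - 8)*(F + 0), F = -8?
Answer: -1096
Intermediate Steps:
H(o) = 136 (H(o) = (-9 - 8)*(-8 + 0) = -17*(-8) = 136)
(-391 + 117)*(-132 + H(7)) = (-391 + 117)*(-132 + 136) = -274*4 = -1096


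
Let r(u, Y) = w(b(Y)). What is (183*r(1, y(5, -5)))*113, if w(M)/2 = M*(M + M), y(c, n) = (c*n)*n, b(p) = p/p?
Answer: 82716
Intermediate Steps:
b(p) = 1
y(c, n) = c*n²
w(M) = 4*M² (w(M) = 2*(M*(M + M)) = 2*(M*(2*M)) = 2*(2*M²) = 4*M²)
r(u, Y) = 4 (r(u, Y) = 4*1² = 4*1 = 4)
(183*r(1, y(5, -5)))*113 = (183*4)*113 = 732*113 = 82716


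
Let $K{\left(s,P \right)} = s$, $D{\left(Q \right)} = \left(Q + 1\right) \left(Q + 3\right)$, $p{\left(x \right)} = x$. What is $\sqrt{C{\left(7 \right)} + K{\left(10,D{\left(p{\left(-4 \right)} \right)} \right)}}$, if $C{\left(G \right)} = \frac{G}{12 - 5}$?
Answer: $\sqrt{11} \approx 3.3166$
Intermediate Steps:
$D{\left(Q \right)} = \left(1 + Q\right) \left(3 + Q\right)$
$C{\left(G \right)} = \frac{G}{7}$
$\sqrt{C{\left(7 \right)} + K{\left(10,D{\left(p{\left(-4 \right)} \right)} \right)}} = \sqrt{\frac{1}{7} \cdot 7 + 10} = \sqrt{1 + 10} = \sqrt{11}$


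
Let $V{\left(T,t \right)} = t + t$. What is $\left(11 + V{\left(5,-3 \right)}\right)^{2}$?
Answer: $25$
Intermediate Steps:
$V{\left(T,t \right)} = 2 t$
$\left(11 + V{\left(5,-3 \right)}\right)^{2} = \left(11 + 2 \left(-3\right)\right)^{2} = \left(11 - 6\right)^{2} = 5^{2} = 25$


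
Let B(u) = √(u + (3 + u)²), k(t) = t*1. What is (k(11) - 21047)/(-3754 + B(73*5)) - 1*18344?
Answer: -255943230944/13956727 + 21036*√135789/13956727 ≈ -18338.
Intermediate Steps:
k(t) = t
(k(11) - 21047)/(-3754 + B(73*5)) - 1*18344 = (11 - 21047)/(-3754 + √(73*5 + (3 + 73*5)²)) - 1*18344 = -21036/(-3754 + √(365 + (3 + 365)²)) - 18344 = -21036/(-3754 + √(365 + 368²)) - 18344 = -21036/(-3754 + √(365 + 135424)) - 18344 = -21036/(-3754 + √135789) - 18344 = -18344 - 21036/(-3754 + √135789)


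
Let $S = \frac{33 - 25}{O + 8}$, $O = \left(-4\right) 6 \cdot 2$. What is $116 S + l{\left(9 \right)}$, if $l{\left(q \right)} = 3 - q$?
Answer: $- \frac{146}{5} \approx -29.2$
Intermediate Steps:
$O = -48$ ($O = \left(-24\right) 2 = -48$)
$S = - \frac{1}{5}$ ($S = \frac{33 - 25}{-48 + 8} = \frac{8}{-40} = 8 \left(- \frac{1}{40}\right) = - \frac{1}{5} \approx -0.2$)
$116 S + l{\left(9 \right)} = 116 \left(- \frac{1}{5}\right) + \left(3 - 9\right) = - \frac{116}{5} + \left(3 - 9\right) = - \frac{116}{5} - 6 = - \frac{146}{5}$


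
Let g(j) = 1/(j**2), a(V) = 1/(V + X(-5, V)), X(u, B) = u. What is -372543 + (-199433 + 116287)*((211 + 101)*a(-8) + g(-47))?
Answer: 3585037703/2209 ≈ 1.6229e+6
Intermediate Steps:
a(V) = 1/(-5 + V) (a(V) = 1/(V - 5) = 1/(-5 + V))
g(j) = j**(-2)
-372543 + (-199433 + 116287)*((211 + 101)*a(-8) + g(-47)) = -372543 + (-199433 + 116287)*((211 + 101)/(-5 - 8) + (-47)**(-2)) = -372543 - 83146*(312/(-13) + 1/2209) = -372543 - 83146*(312*(-1/13) + 1/2209) = -372543 - 83146*(-24 + 1/2209) = -372543 - 83146*(-53015/2209) = -372543 + 4407985190/2209 = 3585037703/2209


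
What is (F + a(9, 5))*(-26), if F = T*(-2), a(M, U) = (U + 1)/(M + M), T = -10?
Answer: -1586/3 ≈ -528.67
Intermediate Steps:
a(M, U) = (1 + U)/(2*M) (a(M, U) = (1 + U)/((2*M)) = (1 + U)*(1/(2*M)) = (1 + U)/(2*M))
F = 20 (F = -10*(-2) = 20)
(F + a(9, 5))*(-26) = (20 + (½)*(1 + 5)/9)*(-26) = (20 + (½)*(⅑)*6)*(-26) = (20 + ⅓)*(-26) = (61/3)*(-26) = -1586/3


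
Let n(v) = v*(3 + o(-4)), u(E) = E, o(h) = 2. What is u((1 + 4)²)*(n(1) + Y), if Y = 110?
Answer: 2875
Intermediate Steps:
n(v) = 5*v (n(v) = v*(3 + 2) = v*5 = 5*v)
u((1 + 4)²)*(n(1) + Y) = (1 + 4)²*(5*1 + 110) = 5²*(5 + 110) = 25*115 = 2875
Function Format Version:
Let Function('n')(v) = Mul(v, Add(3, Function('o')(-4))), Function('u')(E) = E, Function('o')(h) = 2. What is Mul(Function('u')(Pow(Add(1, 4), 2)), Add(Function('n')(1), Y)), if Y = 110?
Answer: 2875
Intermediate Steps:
Function('n')(v) = Mul(5, v) (Function('n')(v) = Mul(v, Add(3, 2)) = Mul(v, 5) = Mul(5, v))
Mul(Function('u')(Pow(Add(1, 4), 2)), Add(Function('n')(1), Y)) = Mul(Pow(Add(1, 4), 2), Add(Mul(5, 1), 110)) = Mul(Pow(5, 2), Add(5, 110)) = Mul(25, 115) = 2875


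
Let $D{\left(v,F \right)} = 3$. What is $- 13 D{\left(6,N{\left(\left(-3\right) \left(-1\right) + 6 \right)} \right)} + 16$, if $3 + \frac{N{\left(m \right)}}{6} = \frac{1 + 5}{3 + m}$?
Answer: $-23$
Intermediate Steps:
$N{\left(m \right)} = -18 + \frac{36}{3 + m}$ ($N{\left(m \right)} = -18 + 6 \frac{1 + 5}{3 + m} = -18 + 6 \frac{6}{3 + m} = -18 + \frac{36}{3 + m}$)
$- 13 D{\left(6,N{\left(\left(-3\right) \left(-1\right) + 6 \right)} \right)} + 16 = \left(-13\right) 3 + 16 = -39 + 16 = -23$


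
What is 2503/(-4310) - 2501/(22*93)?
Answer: -3975112/2204565 ≈ -1.8031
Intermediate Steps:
2503/(-4310) - 2501/(22*93) = 2503*(-1/4310) - 2501/2046 = -2503/4310 - 2501*1/2046 = -2503/4310 - 2501/2046 = -3975112/2204565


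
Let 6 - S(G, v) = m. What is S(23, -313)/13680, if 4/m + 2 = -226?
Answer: 343/779760 ≈ 0.00043988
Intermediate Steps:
m = -1/57 (m = 4/(-2 - 226) = 4/(-228) = 4*(-1/228) = -1/57 ≈ -0.017544)
S(G, v) = 343/57 (S(G, v) = 6 - 1*(-1/57) = 6 + 1/57 = 343/57)
S(23, -313)/13680 = (343/57)/13680 = (343/57)*(1/13680) = 343/779760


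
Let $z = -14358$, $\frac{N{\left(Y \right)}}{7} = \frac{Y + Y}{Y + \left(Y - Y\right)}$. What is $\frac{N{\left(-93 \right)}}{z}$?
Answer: $- \frac{7}{7179} \approx -0.00097507$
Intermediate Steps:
$N{\left(Y \right)} = 14$ ($N{\left(Y \right)} = 7 \frac{Y + Y}{Y + \left(Y - Y\right)} = 7 \frac{2 Y}{Y + 0} = 7 \frac{2 Y}{Y} = 7 \cdot 2 = 14$)
$\frac{N{\left(-93 \right)}}{z} = \frac{14}{-14358} = 14 \left(- \frac{1}{14358}\right) = - \frac{7}{7179}$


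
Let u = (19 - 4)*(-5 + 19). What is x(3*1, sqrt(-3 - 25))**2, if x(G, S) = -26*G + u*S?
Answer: -1228716 - 65520*I*sqrt(7) ≈ -1.2287e+6 - 1.7335e+5*I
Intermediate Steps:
u = 210 (u = 15*14 = 210)
x(G, S) = -26*G + 210*S
x(3*1, sqrt(-3 - 25))**2 = (-78 + 210*sqrt(-3 - 25))**2 = (-26*3 + 210*sqrt(-28))**2 = (-78 + 210*(2*I*sqrt(7)))**2 = (-78 + 420*I*sqrt(7))**2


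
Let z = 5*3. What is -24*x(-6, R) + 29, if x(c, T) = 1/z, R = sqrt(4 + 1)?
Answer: 137/5 ≈ 27.400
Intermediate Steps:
z = 15
R = sqrt(5) ≈ 2.2361
x(c, T) = 1/15
-24*x(-6, R) + 29 = -24*1/15 + 29 = -8/5 + 29 = 137/5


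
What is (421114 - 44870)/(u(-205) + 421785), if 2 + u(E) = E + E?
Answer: 376244/421373 ≈ 0.89290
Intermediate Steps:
u(E) = -2 + 2*E (u(E) = -2 + (E + E) = -2 + 2*E)
(421114 - 44870)/(u(-205) + 421785) = (421114 - 44870)/((-2 + 2*(-205)) + 421785) = 376244/((-2 - 410) + 421785) = 376244/(-412 + 421785) = 376244/421373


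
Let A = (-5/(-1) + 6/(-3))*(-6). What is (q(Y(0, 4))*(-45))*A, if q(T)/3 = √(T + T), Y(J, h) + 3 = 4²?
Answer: 2430*√26 ≈ 12391.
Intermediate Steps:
Y(J, h) = 13 (Y(J, h) = -3 + 4² = -3 + 16 = 13)
q(T) = 3*√2*√T (q(T) = 3*√(T + T) = 3*√(2*T) = 3*(√2*√T) = 3*√2*√T)
A = -18 (A = (-5*(-1) + 6*(-⅓))*(-6) = (5 - 2)*(-6) = 3*(-6) = -18)
(q(Y(0, 4))*(-45))*A = ((3*√2*√13)*(-45))*(-18) = ((3*√26)*(-45))*(-18) = -135*√26*(-18) = 2430*√26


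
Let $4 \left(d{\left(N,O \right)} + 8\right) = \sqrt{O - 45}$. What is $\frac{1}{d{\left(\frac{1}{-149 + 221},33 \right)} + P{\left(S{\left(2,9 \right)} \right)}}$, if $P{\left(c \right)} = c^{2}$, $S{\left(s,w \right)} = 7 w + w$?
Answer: $\frac{20704}{107163907} - \frac{2 i \sqrt{3}}{107163907} \approx 0.0001932 - 3.2325 \cdot 10^{-8} i$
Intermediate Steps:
$S{\left(s,w \right)} = 8 w$
$d{\left(N,O \right)} = -8 + \frac{\sqrt{-45 + O}}{4}$ ($d{\left(N,O \right)} = -8 + \frac{\sqrt{O - 45}}{4} = -8 + \frac{\sqrt{-45 + O}}{4}$)
$\frac{1}{d{\left(\frac{1}{-149 + 221},33 \right)} + P{\left(S{\left(2,9 \right)} \right)}} = \frac{1}{\left(-8 + \frac{\sqrt{-45 + 33}}{4}\right) + \left(8 \cdot 9\right)^{2}} = \frac{1}{\left(-8 + \frac{\sqrt{-12}}{4}\right) + 72^{2}} = \frac{1}{\left(-8 + \frac{2 i \sqrt{3}}{4}\right) + 5184} = \frac{1}{\left(-8 + \frac{i \sqrt{3}}{2}\right) + 5184} = \frac{1}{5176 + \frac{i \sqrt{3}}{2}}$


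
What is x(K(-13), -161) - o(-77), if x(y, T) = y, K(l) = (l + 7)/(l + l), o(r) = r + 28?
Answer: 640/13 ≈ 49.231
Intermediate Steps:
o(r) = 28 + r
K(l) = (7 + l)/(2*l) (K(l) = (7 + l)/((2*l)) = (7 + l)*(1/(2*l)) = (7 + l)/(2*l))
x(K(-13), -161) - o(-77) = (½)*(7 - 13)/(-13) - (28 - 77) = (½)*(-1/13)*(-6) - 1*(-49) = 3/13 + 49 = 640/13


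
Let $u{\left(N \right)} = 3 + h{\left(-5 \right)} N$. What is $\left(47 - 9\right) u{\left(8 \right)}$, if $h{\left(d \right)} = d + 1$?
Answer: $-1102$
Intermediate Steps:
$h{\left(d \right)} = 1 + d$
$u{\left(N \right)} = 3 - 4 N$ ($u{\left(N \right)} = 3 + \left(1 - 5\right) N = 3 - 4 N$)
$\left(47 - 9\right) u{\left(8 \right)} = \left(47 - 9\right) \left(3 - 32\right) = 38 \left(3 - 32\right) = 38 \left(-29\right) = -1102$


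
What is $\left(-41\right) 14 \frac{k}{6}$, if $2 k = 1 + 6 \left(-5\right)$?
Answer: $\frac{8323}{6} \approx 1387.2$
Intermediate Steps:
$k = - \frac{29}{2}$ ($k = \frac{1 + 6 \left(-5\right)}{2} = \frac{1 - 30}{2} = \frac{1}{2} \left(-29\right) = - \frac{29}{2} \approx -14.5$)
$\left(-41\right) 14 \frac{k}{6} = \left(-41\right) 14 \left(- \frac{29}{2 \cdot 6}\right) = - 574 \left(\left(- \frac{29}{2}\right) \frac{1}{6}\right) = \left(-574\right) \left(- \frac{29}{12}\right) = \frac{8323}{6}$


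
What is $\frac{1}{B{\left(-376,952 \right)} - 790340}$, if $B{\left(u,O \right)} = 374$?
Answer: $- \frac{1}{789966} \approx -1.2659 \cdot 10^{-6}$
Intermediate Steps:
$\frac{1}{B{\left(-376,952 \right)} - 790340} = \frac{1}{374 - 790340} = \frac{1}{-789966} = - \frac{1}{789966}$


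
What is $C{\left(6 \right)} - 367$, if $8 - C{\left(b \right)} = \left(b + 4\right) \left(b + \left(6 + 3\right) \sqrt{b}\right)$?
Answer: $-419 - 90 \sqrt{6} \approx -639.45$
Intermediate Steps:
$C{\left(b \right)} = 8 - \left(4 + b\right) \left(b + 9 \sqrt{b}\right)$ ($C{\left(b \right)} = 8 - \left(b + 4\right) \left(b + \left(6 + 3\right) \sqrt{b}\right) = 8 - \left(4 + b\right) \left(b + 9 \sqrt{b}\right)$)
$C{\left(6 \right)} - 367 = \left(8 - 6^{2} - 36 \sqrt{6} - 9 \cdot 6^{\frac{3}{2}} - 24\right) - 367 = \left(8 - 36 - 36 \sqrt{6} - 9 \cdot 6 \sqrt{6} - 24\right) - 367 = \left(8 - 36 - 36 \sqrt{6} - 54 \sqrt{6} - 24\right) - 367 = \left(-52 - 90 \sqrt{6}\right) - 367 = -419 - 90 \sqrt{6}$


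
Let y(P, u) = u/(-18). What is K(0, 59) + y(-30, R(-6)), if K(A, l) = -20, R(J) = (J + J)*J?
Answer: -24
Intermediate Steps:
R(J) = 2*J**2 (R(J) = (2*J)*J = 2*J**2)
y(P, u) = -u/18 (y(P, u) = u*(-1/18) = -u/18)
K(0, 59) + y(-30, R(-6)) = -20 - (-6)**2/9 = -20 - 36/9 = -20 - 1/18*72 = -20 - 4 = -24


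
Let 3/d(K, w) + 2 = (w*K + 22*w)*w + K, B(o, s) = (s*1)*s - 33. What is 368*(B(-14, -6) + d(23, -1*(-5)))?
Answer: 211048/191 ≈ 1105.0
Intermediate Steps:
B(o, s) = -33 + s² (B(o, s) = s*s - 33 = s² - 33 = -33 + s²)
d(K, w) = 3/(-2 + K + w*(22*w + K*w)) (d(K, w) = 3/(-2 + ((w*K + 22*w)*w + K)) = 3/(-2 + ((K*w + 22*w)*w + K)) = 3/(-2 + ((22*w + K*w)*w + K)) = 3/(-2 + (w*(22*w + K*w) + K)) = 3/(-2 + (K + w*(22*w + K*w))) = 3/(-2 + K + w*(22*w + K*w)))
368*(B(-14, -6) + d(23, -1*(-5))) = 368*((-33 + (-6)²) + 3/(-2 + 23 + 22*(-1*(-5))² + 23*(-1*(-5))²)) = 368*((-33 + 36) + 3/(-2 + 23 + 22*5² + 23*5²)) = 368*(3 + 3/(-2 + 23 + 22*25 + 23*25)) = 368*(3 + 3/(-2 + 23 + 550 + 575)) = 368*(3 + 3/1146) = 368*(3 + 3*(1/1146)) = 368*(3 + 1/382) = 368*(1147/382) = 211048/191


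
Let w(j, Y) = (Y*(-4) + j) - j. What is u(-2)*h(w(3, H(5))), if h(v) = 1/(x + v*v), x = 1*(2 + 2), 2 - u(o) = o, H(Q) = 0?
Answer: 1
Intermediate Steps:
u(o) = 2 - o
x = 4 (x = 1*4 = 4)
w(j, Y) = -4*Y (w(j, Y) = (-4*Y + j) - j = (j - 4*Y) - j = -4*Y)
h(v) = 1/(4 + v²) (h(v) = 1/(4 + v*v) = 1/(4 + v²))
u(-2)*h(w(3, H(5))) = (2 - 1*(-2))/(4 + (-4*0)²) = (2 + 2)/(4 + 0²) = 4/(4 + 0) = 4/4 = 4*(¼) = 1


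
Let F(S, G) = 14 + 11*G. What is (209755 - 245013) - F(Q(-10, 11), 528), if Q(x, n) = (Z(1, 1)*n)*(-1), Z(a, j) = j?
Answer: -41080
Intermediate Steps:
Q(x, n) = -n (Q(x, n) = (1*n)*(-1) = n*(-1) = -n)
(209755 - 245013) - F(Q(-10, 11), 528) = (209755 - 245013) - (14 + 11*528) = -35258 - (14 + 5808) = -35258 - 1*5822 = -35258 - 5822 = -41080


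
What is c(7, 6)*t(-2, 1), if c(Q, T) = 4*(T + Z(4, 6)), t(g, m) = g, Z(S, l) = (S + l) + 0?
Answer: -128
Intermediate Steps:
Z(S, l) = S + l
c(Q, T) = 40 + 4*T (c(Q, T) = 4*(T + (4 + 6)) = 4*(T + 10) = 4*(10 + T) = 40 + 4*T)
c(7, 6)*t(-2, 1) = (40 + 4*6)*(-2) = (40 + 24)*(-2) = 64*(-2) = -128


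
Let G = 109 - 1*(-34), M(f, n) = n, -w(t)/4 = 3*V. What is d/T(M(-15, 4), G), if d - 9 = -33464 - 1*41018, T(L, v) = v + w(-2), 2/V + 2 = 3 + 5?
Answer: -74473/139 ≈ -535.78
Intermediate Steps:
V = ⅓ (V = 2/(-2 + (3 + 5)) = 2/(-2 + 8) = 2/6 = 2*(⅙) = ⅓ ≈ 0.33333)
w(t) = -4 (w(t) = -12/3 = -4*1 = -4)
G = 143 (G = 109 + 34 = 143)
T(L, v) = -4 + v (T(L, v) = v - 4 = -4 + v)
d = -74473 (d = 9 + (-33464 - 1*41018) = 9 + (-33464 - 41018) = 9 - 74482 = -74473)
d/T(M(-15, 4), G) = -74473/(-4 + 143) = -74473/139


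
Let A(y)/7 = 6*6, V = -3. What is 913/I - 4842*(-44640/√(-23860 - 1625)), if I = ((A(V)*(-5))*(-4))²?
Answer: 913/25401600 - 14409792*I*√25485/1699 ≈ 3.5943e-5 - 1.354e+6*I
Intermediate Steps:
A(y) = 252 (A(y) = 7*(6*6) = 7*36 = 252)
I = 25401600 (I = ((252*(-5))*(-4))² = (-1260*(-4))² = 5040² = 25401600)
913/I - 4842*(-44640/√(-23860 - 1625)) = 913/25401600 - 4842*(-44640/√(-23860 - 1625)) = 913*(1/25401600) - 4842*2976*I*√25485/1699 = 913/25401600 - 4842*2976*I*√25485/1699 = 913/25401600 - 14409792*I*√25485/1699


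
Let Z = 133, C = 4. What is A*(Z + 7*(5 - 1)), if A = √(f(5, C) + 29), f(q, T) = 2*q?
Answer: 161*√39 ≈ 1005.4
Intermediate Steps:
A = √39 (A = √(2*5 + 29) = √(10 + 29) = √39 ≈ 6.2450)
A*(Z + 7*(5 - 1)) = √39*(133 + 7*(5 - 1)) = √39*(133 + 7*4) = √39*(133 + 28) = √39*161 = 161*√39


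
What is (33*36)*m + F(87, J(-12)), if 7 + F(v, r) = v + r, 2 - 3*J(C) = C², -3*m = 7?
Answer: -8218/3 ≈ -2739.3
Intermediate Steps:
m = -7/3 (m = -⅓*7 = -7/3 ≈ -2.3333)
J(C) = ⅔ - C²/3
F(v, r) = -7 + r + v (F(v, r) = -7 + (v + r) = -7 + (r + v) = -7 + r + v)
(33*36)*m + F(87, J(-12)) = (33*36)*(-7/3) + (-7 + (⅔ - ⅓*(-12)²) + 87) = 1188*(-7/3) + (-7 + (⅔ - ⅓*144) + 87) = -2772 + (-7 + (⅔ - 48) + 87) = -2772 + (-7 - 142/3 + 87) = -2772 + 98/3 = -8218/3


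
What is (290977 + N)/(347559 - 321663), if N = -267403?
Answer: 3929/4316 ≈ 0.91033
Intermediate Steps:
(290977 + N)/(347559 - 321663) = (290977 - 267403)/(347559 - 321663) = 23574/25896 = 23574*(1/25896) = 3929/4316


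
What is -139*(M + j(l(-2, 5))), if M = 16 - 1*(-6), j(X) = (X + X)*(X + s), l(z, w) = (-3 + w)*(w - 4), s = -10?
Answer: 1390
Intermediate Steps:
l(z, w) = (-4 + w)*(-3 + w) (l(z, w) = (-3 + w)*(-4 + w) = (-4 + w)*(-3 + w))
j(X) = 2*X*(-10 + X) (j(X) = (X + X)*(X - 10) = (2*X)*(-10 + X) = 2*X*(-10 + X))
M = 22 (M = 16 + 6 = 22)
-139*(M + j(l(-2, 5))) = -139*(22 + 2*(12 + 5² - 7*5)*(-10 + (12 + 5² - 7*5))) = -139*(22 + 2*(12 + 25 - 35)*(-10 + (12 + 25 - 35))) = -139*(22 + 2*2*(-10 + 2)) = -139*(22 + 2*2*(-8)) = -139*(22 - 32) = -139*(-10) = 1390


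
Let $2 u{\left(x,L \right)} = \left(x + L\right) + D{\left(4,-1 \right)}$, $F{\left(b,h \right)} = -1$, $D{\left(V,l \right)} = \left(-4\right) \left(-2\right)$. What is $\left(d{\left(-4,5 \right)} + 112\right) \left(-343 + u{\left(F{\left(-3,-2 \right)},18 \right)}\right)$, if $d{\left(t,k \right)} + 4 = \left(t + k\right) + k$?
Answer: $-37677$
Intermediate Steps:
$D{\left(V,l \right)} = 8$
$u{\left(x,L \right)} = 4 + \frac{L}{2} + \frac{x}{2}$ ($u{\left(x,L \right)} = \frac{\left(x + L\right) + 8}{2} = \frac{\left(L + x\right) + 8}{2} = \frac{8 + L + x}{2} = 4 + \frac{L}{2} + \frac{x}{2}$)
$d{\left(t,k \right)} = -4 + t + 2 k$ ($d{\left(t,k \right)} = -4 + \left(\left(t + k\right) + k\right) = -4 + \left(\left(k + t\right) + k\right) = -4 + \left(t + 2 k\right) = -4 + t + 2 k$)
$\left(d{\left(-4,5 \right)} + 112\right) \left(-343 + u{\left(F{\left(-3,-2 \right)},18 \right)}\right) = \left(\left(-4 - 4 + 2 \cdot 5\right) + 112\right) \left(-343 + \left(4 + \frac{1}{2} \cdot 18 + \frac{1}{2} \left(-1\right)\right)\right) = \left(\left(-4 - 4 + 10\right) + 112\right) \left(-343 + \left(4 + 9 - \frac{1}{2}\right)\right) = \left(2 + 112\right) \left(-343 + \frac{25}{2}\right) = 114 \left(- \frac{661}{2}\right) = -37677$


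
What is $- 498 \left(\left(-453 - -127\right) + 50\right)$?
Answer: $137448$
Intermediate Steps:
$- 498 \left(\left(-453 - -127\right) + 50\right) = - 498 \left(\left(-453 + 127\right) + 50\right) = - 498 \left(-326 + 50\right) = \left(-498\right) \left(-276\right) = 137448$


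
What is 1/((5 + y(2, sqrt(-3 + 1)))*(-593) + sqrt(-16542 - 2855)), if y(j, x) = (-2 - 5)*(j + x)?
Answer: 1/(5337 + I*sqrt(19397) + 4151*I*sqrt(2)) ≈ 8.2616e-5 - 9.3029e-5*I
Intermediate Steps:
y(j, x) = -7*j - 7*x (y(j, x) = -7*(j + x) = -7*j - 7*x)
1/((5 + y(2, sqrt(-3 + 1)))*(-593) + sqrt(-16542 - 2855)) = 1/((5 + (-7*2 - 7*sqrt(-3 + 1)))*(-593) + sqrt(-16542 - 2855)) = 1/((5 + (-14 - 7*I*sqrt(2)))*(-593) + sqrt(-19397)) = 1/((5 + (-14 - 7*I*sqrt(2)))*(-593) + I*sqrt(19397)) = 1/((-9 - 7*I*sqrt(2))*(-593) + I*sqrt(19397)) = 1/((5337 + 4151*I*sqrt(2)) + I*sqrt(19397)) = 1/(5337 + I*sqrt(19397) + 4151*I*sqrt(2))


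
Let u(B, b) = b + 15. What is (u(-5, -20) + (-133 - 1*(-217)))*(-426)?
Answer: -33654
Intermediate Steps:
u(B, b) = 15 + b
(u(-5, -20) + (-133 - 1*(-217)))*(-426) = ((15 - 20) + (-133 - 1*(-217)))*(-426) = (-5 + (-133 + 217))*(-426) = (-5 + 84)*(-426) = 79*(-426) = -33654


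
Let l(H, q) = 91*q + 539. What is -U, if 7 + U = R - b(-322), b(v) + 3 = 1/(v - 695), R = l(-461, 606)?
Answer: -56627578/1017 ≈ -55681.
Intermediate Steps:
l(H, q) = 539 + 91*q
R = 55685 (R = 539 + 91*606 = 539 + 55146 = 55685)
b(v) = -3 + 1/(-695 + v) (b(v) = -3 + 1/(v - 695) = -3 + 1/(-695 + v))
U = 56627578/1017 (U = -7 + (55685 - (2086 - 3*(-322))/(-695 - 322)) = -7 + (55685 - (2086 + 966)/(-1017)) = -7 + (55685 - (-1)*3052/1017) = -7 + (55685 - 1*(-3052/1017)) = -7 + (55685 + 3052/1017) = -7 + 56634697/1017 = 56627578/1017 ≈ 55681.)
-U = -1*56627578/1017 = -56627578/1017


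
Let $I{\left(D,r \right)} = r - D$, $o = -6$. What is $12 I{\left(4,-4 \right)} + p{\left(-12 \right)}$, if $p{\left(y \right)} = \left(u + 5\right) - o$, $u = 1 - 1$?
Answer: $-85$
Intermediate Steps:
$u = 0$
$p{\left(y \right)} = 11$ ($p{\left(y \right)} = \left(0 + 5\right) - -6 = 5 + 6 = 11$)
$12 I{\left(4,-4 \right)} + p{\left(-12 \right)} = 12 \left(-4 - 4\right) + 11 = 12 \left(-8\right) + 11 = -96 + 11 = -85$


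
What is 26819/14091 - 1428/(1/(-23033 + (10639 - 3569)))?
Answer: 321206682743/14091 ≈ 2.2795e+7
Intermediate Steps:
26819/14091 - 1428/(1/(-23033 + (10639 - 3569))) = 26819*(1/14091) - 1428/(1/(-23033 + 7070)) = 26819/14091 - 1428/(1/(-15963)) = 26819/14091 - 1428/(-1/15963) = 26819/14091 - 1428*(-15963) = 26819/14091 + 22795164 = 321206682743/14091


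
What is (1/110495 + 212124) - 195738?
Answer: 1810571071/110495 ≈ 16386.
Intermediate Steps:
(1/110495 + 212124) - 195738 = 23438641381/110495 - 195738 = 1810571071/110495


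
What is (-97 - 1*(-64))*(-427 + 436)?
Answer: -297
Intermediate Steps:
(-97 - 1*(-64))*(-427 + 436) = (-97 + 64)*9 = -33*9 = -297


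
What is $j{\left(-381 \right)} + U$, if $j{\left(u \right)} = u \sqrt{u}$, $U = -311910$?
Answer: $-311910 - 381 i \sqrt{381} \approx -3.1191 \cdot 10^{5} - 7436.8 i$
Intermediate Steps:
$j{\left(u \right)} = u^{\frac{3}{2}}$
$j{\left(-381 \right)} + U = \left(-381\right)^{\frac{3}{2}} - 311910 = - 381 i \sqrt{381} - 311910 = -311910 - 381 i \sqrt{381}$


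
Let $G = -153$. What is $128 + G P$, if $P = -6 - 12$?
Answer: $2882$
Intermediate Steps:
$P = -18$ ($P = -6 - 12 = -18$)
$128 + G P = 128 - -2754 = 128 + 2754 = 2882$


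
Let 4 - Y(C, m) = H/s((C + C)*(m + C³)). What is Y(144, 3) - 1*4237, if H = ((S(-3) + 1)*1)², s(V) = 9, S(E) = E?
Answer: -38101/9 ≈ -4233.4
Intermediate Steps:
H = 4 (H = ((-3 + 1)*1)² = (-2*1)² = (-2)² = 4)
Y(C, m) = 32/9 (Y(C, m) = 4 - 4/9 = 32/9)
Y(144, 3) - 1*4237 = 32/9 - 1*4237 = 32/9 - 4237 = -38101/9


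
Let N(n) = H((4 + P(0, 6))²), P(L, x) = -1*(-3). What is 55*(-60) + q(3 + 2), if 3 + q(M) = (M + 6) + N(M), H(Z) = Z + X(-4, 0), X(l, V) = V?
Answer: -3243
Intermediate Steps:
P(L, x) = 3
H(Z) = Z (H(Z) = Z + 0 = Z)
N(n) = 49 (N(n) = (4 + 3)² = 7² = 49)
q(M) = 52 + M (q(M) = -3 + ((M + 6) + 49) = -3 + ((6 + M) + 49) = -3 + (55 + M) = 52 + M)
55*(-60) + q(3 + 2) = 55*(-60) + (52 + (3 + 2)) = -3300 + (52 + 5) = -3300 + 57 = -3243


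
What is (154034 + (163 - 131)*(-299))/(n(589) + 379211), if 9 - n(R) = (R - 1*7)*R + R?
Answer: 20638/5119 ≈ 4.0316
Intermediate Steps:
n(R) = 9 - R - R*(-7 + R) (n(R) = 9 - ((R - 1*7)*R + R) = 9 - ((R - 7)*R + R) = 9 - ((-7 + R)*R + R) = 9 - (R*(-7 + R) + R) = 9 - (R + R*(-7 + R)) = 9 + (-R - R*(-7 + R)) = 9 - R - R*(-7 + R))
(154034 + (163 - 131)*(-299))/(n(589) + 379211) = (154034 + (163 - 131)*(-299))/((9 - 1*589² + 6*589) + 379211) = (154034 + 32*(-299))/((9 - 1*346921 + 3534) + 379211) = (154034 - 9568)/((9 - 346921 + 3534) + 379211) = 144466/(-343378 + 379211) = 144466/35833 = 144466*(1/35833) = 20638/5119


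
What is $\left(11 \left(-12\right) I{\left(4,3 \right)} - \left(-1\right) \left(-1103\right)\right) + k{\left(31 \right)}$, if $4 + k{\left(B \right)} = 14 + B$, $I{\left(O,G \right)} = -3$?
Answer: $-666$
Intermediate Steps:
$k{\left(B \right)} = 10 + B$ ($k{\left(B \right)} = -4 + \left(14 + B\right) = 10 + B$)
$\left(11 \left(-12\right) I{\left(4,3 \right)} - \left(-1\right) \left(-1103\right)\right) + k{\left(31 \right)} = \left(11 \left(-12\right) \left(-3\right) - \left(-1\right) \left(-1103\right)\right) + \left(10 + 31\right) = \left(\left(-132\right) \left(-3\right) - 1103\right) + 41 = \left(396 - 1103\right) + 41 = -707 + 41 = -666$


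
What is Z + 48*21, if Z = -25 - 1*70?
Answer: 913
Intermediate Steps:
Z = -95 (Z = -25 - 70 = -95)
Z + 48*21 = -95 + 48*21 = -95 + 1008 = 913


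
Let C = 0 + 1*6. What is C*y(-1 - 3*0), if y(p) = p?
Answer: -6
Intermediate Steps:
C = 6 (C = 0 + 6 = 6)
C*y(-1 - 3*0) = 6*(-1 - 3*0) = 6*(-1 + 0) = 6*(-1) = -6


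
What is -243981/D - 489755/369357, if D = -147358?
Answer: 17946772927/54427708806 ≈ 0.32974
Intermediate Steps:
-243981/D - 489755/369357 = -243981/(-147358) - 489755/369357 = -243981*(-1/147358) - 489755*1/369357 = 243981/147358 - 489755/369357 = 17946772927/54427708806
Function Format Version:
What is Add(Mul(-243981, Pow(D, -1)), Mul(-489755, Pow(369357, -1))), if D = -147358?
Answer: Rational(17946772927, 54427708806) ≈ 0.32974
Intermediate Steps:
Add(Mul(-243981, Pow(D, -1)), Mul(-489755, Pow(369357, -1))) = Add(Mul(-243981, Pow(-147358, -1)), Mul(-489755, Pow(369357, -1))) = Add(Mul(-243981, Rational(-1, 147358)), Mul(-489755, Rational(1, 369357))) = Add(Rational(243981, 147358), Rational(-489755, 369357)) = Rational(17946772927, 54427708806)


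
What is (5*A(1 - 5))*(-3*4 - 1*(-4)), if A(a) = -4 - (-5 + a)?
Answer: -200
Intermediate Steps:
A(a) = 1 - a (A(a) = -4 + (5 - a) = 1 - a)
(5*A(1 - 5))*(-3*4 - 1*(-4)) = (5*(1 - (1 - 5)))*(-3*4 - 1*(-4)) = (5*(1 - 1*(-4)))*(-12 + 4) = (5*(1 + 4))*(-8) = (5*5)*(-8) = 25*(-8) = -200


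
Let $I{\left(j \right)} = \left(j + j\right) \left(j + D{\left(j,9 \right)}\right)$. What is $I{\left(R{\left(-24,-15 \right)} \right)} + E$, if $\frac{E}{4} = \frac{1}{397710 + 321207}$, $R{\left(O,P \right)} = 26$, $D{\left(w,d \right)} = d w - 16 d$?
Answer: $\frac{4336507348}{718917} \approx 6032.0$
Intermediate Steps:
$D{\left(w,d \right)} = - 16 d + d w$
$I{\left(j \right)} = 2 j \left(-144 + 10 j\right)$ ($I{\left(j \right)} = \left(j + j\right) \left(j + 9 \left(-16 + j\right)\right) = 2 j \left(j + \left(-144 + 9 j\right)\right) = 2 j \left(-144 + 10 j\right)$)
$E = \frac{4}{718917}$ ($E = \frac{4}{397710 + 321207} = \frac{4}{718917} \approx 5.5639 \cdot 10^{-6}$)
$I{\left(R{\left(-24,-15 \right)} \right)} + E = 4 \cdot 26 \left(-72 + 5 \cdot 26\right) + \frac{4}{718917} = 4 \cdot 26 \left(-72 + 130\right) + \frac{4}{718917} = 4 \cdot 26 \cdot 58 + \frac{4}{718917} = 6032 + \frac{4}{718917} = \frac{4336507348}{718917}$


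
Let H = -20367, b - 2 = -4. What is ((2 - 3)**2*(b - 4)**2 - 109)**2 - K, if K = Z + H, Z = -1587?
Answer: 27283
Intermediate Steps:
b = -2 (b = 2 - 4 = -2)
K = -21954 (K = -1587 - 20367 = -21954)
((2 - 3)**2*(b - 4)**2 - 109)**2 - K = ((2 - 3)**2*(-2 - 4)**2 - 109)**2 - 1*(-21954) = ((-1)**2*(-6)**2 - 109)**2 + 21954 = (1*36 - 109)**2 + 21954 = (36 - 109)**2 + 21954 = (-73)**2 + 21954 = 5329 + 21954 = 27283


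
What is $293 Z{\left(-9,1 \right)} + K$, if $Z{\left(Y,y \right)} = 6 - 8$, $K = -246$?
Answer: $-832$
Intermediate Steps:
$Z{\left(Y,y \right)} = -2$ ($Z{\left(Y,y \right)} = 6 - 8 = -2$)
$293 Z{\left(-9,1 \right)} + K = 293 \left(-2\right) - 246 = -586 - 246 = -832$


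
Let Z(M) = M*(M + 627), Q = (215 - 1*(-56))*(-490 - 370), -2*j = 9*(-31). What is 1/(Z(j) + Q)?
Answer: -4/504533 ≈ -7.9281e-6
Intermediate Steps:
j = 279/2 (j = -9*(-31)/2 = -1/2*(-279) = 279/2 ≈ 139.50)
Q = -233060 (Q = (215 + 56)*(-860) = 271*(-860) = -233060)
Z(M) = M*(627 + M)
1/(Z(j) + Q) = 1/(279*(627 + 279/2)/2 - 233060) = 1/((279/2)*(1533/2) - 233060) = 1/(427707/4 - 233060) = 1/(-504533/4) = -4/504533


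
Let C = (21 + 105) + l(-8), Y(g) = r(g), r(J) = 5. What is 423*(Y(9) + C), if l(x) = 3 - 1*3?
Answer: 55413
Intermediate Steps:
Y(g) = 5
l(x) = 0 (l(x) = 3 - 3 = 0)
C = 126 (C = (21 + 105) + 0 = 126 + 0 = 126)
423*(Y(9) + C) = 423*(5 + 126) = 423*131 = 55413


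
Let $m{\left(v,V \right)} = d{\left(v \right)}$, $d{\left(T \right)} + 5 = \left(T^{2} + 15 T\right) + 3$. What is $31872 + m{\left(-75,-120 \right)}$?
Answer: $36370$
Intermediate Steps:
$d{\left(T \right)} = -2 + T^{2} + 15 T$ ($d{\left(T \right)} = -5 + \left(\left(T^{2} + 15 T\right) + 3\right) = -5 + \left(3 + T^{2} + 15 T\right) = -2 + T^{2} + 15 T$)
$m{\left(v,V \right)} = -2 + v^{2} + 15 v$
$31872 + m{\left(-75,-120 \right)} = 31872 + \left(-2 + \left(-75\right)^{2} + 15 \left(-75\right)\right) = 31872 - -4498 = 31872 + 4498 = 36370$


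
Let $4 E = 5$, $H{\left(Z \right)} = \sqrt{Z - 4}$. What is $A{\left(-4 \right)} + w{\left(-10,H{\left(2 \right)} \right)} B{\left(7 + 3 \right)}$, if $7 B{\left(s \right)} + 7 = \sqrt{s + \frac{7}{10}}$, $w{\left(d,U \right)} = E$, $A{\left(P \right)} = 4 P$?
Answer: $- \frac{69}{4} + \frac{\sqrt{1070}}{56} \approx -16.666$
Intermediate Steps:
$H{\left(Z \right)} = \sqrt{-4 + Z}$
$E = \frac{5}{4}$ ($E = \frac{1}{4} \cdot 5 = \frac{5}{4} \approx 1.25$)
$w{\left(d,U \right)} = \frac{5}{4}$
$B{\left(s \right)} = -1 + \frac{\sqrt{\frac{7}{10} + s}}{7}$ ($B{\left(s \right)} = -1 + \frac{\sqrt{s + \frac{7}{10}}}{7} = -1 + \frac{\sqrt{\frac{7}{10} + s}}{7}$)
$A{\left(-4 \right)} + w{\left(-10,H{\left(2 \right)} \right)} B{\left(7 + 3 \right)} = 4 \left(-4\right) + \frac{5 \left(-1 + \frac{\sqrt{70 + 100 \left(7 + 3\right)}}{70}\right)}{4} = -16 + \frac{5 \left(-1 + \frac{\sqrt{70 + 100 \cdot 10}}{70}\right)}{4} = -16 + \frac{5 \left(-1 + \frac{\sqrt{70 + 1000}}{70}\right)}{4} = -16 + \frac{5 \left(-1 + \frac{\sqrt{1070}}{70}\right)}{4} = -16 - \left(\frac{5}{4} - \frac{\sqrt{1070}}{56}\right) = - \frac{69}{4} + \frac{\sqrt{1070}}{56}$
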